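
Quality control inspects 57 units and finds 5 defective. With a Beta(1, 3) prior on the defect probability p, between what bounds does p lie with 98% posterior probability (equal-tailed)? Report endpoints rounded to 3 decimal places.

Posterior: Beta(1+5, 3+52) = Beta(6, 55).
Equal-tailed 98% interval: the 0.01 and 0.99 quantiles of Beta(6, 55).
Posterior mean ≈ 0.098, SD ≈ 0.038; a Normal approximation gives roughly [0.010, 0.186].
Exact: F⁻¹(0.01) = 0.031; F⁻¹(0.99) = 0.204.

[0.031, 0.204]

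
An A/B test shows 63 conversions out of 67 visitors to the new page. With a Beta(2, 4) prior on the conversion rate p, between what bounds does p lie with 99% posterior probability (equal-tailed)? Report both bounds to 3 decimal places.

Posterior: Beta(2+63, 4+4) = Beta(65, 8).
Equal-tailed 99% interval: the 0.005 and 0.995 quantiles of Beta(65, 8).
Posterior mean ≈ 0.890, SD ≈ 0.036; a Normal approximation gives roughly [0.797, 0.984].
Exact: F⁻¹(0.005) = 0.778; F⁻¹(0.995) = 0.963.

[0.778, 0.963]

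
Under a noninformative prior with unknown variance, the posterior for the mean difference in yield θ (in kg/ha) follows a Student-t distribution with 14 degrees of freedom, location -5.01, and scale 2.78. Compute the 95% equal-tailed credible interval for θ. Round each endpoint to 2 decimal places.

The t_14 distribution is symmetric; the 95% interval is -5.01 ± t·2.78 with t_{0.975,14} = 2.145.
Half-width: 2.145 × 2.78 = 5.96.
-5.01 − 5.96 = -10.97; -5.01 + 5.96 = 0.95.

[-10.97, 0.95]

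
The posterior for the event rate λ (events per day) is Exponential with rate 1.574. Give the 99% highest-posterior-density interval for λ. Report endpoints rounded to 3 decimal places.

[0.000, 2.926]

The exponential density is strictly decreasing on [0, ∞), so the HPD interval is anchored at 0: [0, q] with P(λ ≤ q) = 0.99.
q = −ln(1 − 0.99) / 1.574 = 4.6052 / 1.574 = 2.926.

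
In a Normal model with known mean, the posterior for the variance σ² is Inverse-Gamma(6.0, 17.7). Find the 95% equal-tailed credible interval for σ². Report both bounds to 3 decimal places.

Inverse-Gamma(6.0, 17.7) quantiles: F⁻¹(0.025) and F⁻¹(0.975).
Equivalently, 1/σ² ~ Gamma(6.0, rate = 17.7); invert its 0.975 and 0.025 quantiles.
Posterior mean ≈ 3.540, SD ≈ 1.770; a Normal approximation gives roughly [0.071, 7.009].
Exact: lower = 1.517; upper = 8.039.

[1.517, 8.039]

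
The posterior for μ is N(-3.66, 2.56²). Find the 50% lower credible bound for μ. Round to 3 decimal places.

Need L with P(μ ≥ L) = 0.50: L = -3.66 − z_{0.5}·2.56.
z = 0.000; L = -3.66 − 0.000 × 2.56 = -3.660.

-3.660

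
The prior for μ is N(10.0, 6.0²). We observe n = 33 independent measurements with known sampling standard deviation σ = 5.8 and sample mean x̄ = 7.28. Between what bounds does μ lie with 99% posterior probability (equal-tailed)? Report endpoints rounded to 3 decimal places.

Posterior precision = 1/6.0² + 33/5.8² = 0.0278 + 0.9810 = 1.0088, so posterior SD = 0.9957.
Posterior mean = (10.0/6.0² + 33·7.28/5.8²) / 1.0088 = 7.3549.
Interval: 7.3549 ± 2.576 × 0.9957 → [4.790, 9.920].

[4.790, 9.920]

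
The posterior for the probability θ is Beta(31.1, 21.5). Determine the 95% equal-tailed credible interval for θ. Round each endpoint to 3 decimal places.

Posterior: Beta(31.1, 21.5).
Equal-tailed 95% interval: the 0.025 and 0.975 quantiles of Beta(31.1, 21.5).
Posterior mean ≈ 0.591, SD ≈ 0.067; a Normal approximation gives roughly [0.460, 0.723].
Exact: F⁻¹(0.025) = 0.457; F⁻¹(0.975) = 0.719.

[0.457, 0.719]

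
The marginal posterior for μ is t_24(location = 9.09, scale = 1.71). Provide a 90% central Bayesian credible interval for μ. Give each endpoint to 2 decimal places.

[6.16, 12.02]

The t_24 distribution is symmetric; the 90% interval is 9.09 ± t·1.71 with t_{0.95,24} = 1.711.
Half-width: 1.711 × 1.71 = 2.93.
9.09 − 2.93 = 6.16; 9.09 + 2.93 = 12.02.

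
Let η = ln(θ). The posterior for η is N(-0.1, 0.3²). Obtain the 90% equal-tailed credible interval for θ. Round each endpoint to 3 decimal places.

[0.552, 1.482]

On the log scale the 90% interval is -0.1 ± 1.645 × 0.3 = [-0.5935, 0.3935].
Exponentiate: [e^-0.5935, e^0.3935] = [0.552, 1.482].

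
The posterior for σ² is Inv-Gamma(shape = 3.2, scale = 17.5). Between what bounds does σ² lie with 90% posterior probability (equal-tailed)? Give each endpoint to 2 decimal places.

Inverse-Gamma(3.2, 17.5) quantiles: F⁻¹(0.05) and F⁻¹(0.95).
Equivalently, 1/σ² ~ Gamma(3.2, rate = 17.5); invert its 0.95 and 0.05 quantiles.
Posterior mean ≈ 7.95, SD ≈ 7.26; a Normal approximation gives roughly [-3.99, 19.90].
Exact: lower = 2.65; upper = 18.98.

[2.65, 18.98]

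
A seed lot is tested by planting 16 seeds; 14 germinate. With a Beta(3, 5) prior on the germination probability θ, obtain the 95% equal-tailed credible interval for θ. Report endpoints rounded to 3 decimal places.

[0.516, 0.868]

Posterior: Beta(3+14, 5+2) = Beta(17, 7).
Equal-tailed 95% interval: the 0.025 and 0.975 quantiles of Beta(17, 7).
Posterior mean ≈ 0.708, SD ≈ 0.091; a Normal approximation gives roughly [0.530, 0.887].
Exact: F⁻¹(0.025) = 0.516; F⁻¹(0.975) = 0.868.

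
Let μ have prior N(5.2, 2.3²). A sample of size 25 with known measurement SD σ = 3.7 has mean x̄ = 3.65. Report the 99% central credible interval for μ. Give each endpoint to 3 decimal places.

Posterior precision = 1/2.3² + 25/3.7² = 0.1890 + 1.8262 = 2.0152, so posterior SD = 0.7044.
Posterior mean = (5.2/2.3² + 25·3.65/3.7²) / 2.0152 = 3.7954.
Interval: 3.7954 ± 2.576 × 0.7044 → [1.981, 5.610].

[1.981, 5.610]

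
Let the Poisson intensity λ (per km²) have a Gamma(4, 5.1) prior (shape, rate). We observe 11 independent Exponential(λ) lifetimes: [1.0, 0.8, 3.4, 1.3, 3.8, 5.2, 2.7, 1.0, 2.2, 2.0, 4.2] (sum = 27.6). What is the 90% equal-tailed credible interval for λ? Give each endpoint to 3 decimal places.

[0.283, 0.669]

Posterior: Gamma(4+11, 5.1+27.6) = Gamma(15, 32.7) (shape, rate).
Equal-tailed 90% interval: Gamma(15, 32.7) quantiles at 0.05 and 0.95.
Posterior mean ≈ 0.459, SD ≈ 0.118; a Normal approximation gives roughly [0.264, 0.654].
Exact: lower = 0.283; upper = 0.669.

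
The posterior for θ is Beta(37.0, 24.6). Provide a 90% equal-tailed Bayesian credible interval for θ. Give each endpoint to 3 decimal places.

[0.497, 0.701]

Posterior: Beta(37.0, 24.6).
Equal-tailed 90% interval: the 0.05 and 0.95 quantiles of Beta(37.0, 24.6).
Posterior mean ≈ 0.601, SD ≈ 0.062; a Normal approximation gives roughly [0.499, 0.702].
Exact: F⁻¹(0.05) = 0.497; F⁻¹(0.95) = 0.701.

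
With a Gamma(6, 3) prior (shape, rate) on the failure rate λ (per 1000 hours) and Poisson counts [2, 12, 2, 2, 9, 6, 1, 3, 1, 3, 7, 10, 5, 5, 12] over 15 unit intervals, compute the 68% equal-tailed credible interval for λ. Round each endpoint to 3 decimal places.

Posterior: Gamma(6+80, 3+15) = Gamma(86, 18) (shape, rate).
Equal-tailed 68% interval: Gamma(86, 18) quantiles at 0.16 and 0.84.
Posterior mean ≈ 4.778, SD ≈ 0.515; a Normal approximation gives roughly [4.265, 5.290].
Exact: lower = 4.266; upper = 5.289.

[4.266, 5.289]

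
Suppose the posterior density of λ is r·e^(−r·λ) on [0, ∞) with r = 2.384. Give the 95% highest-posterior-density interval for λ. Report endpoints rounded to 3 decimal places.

The exponential density is strictly decreasing on [0, ∞), so the HPD interval is anchored at 0: [0, q] with P(λ ≤ q) = 0.95.
q = −ln(1 − 0.95) / 2.384 = 2.9957 / 2.384 = 1.257.

[0.000, 1.257]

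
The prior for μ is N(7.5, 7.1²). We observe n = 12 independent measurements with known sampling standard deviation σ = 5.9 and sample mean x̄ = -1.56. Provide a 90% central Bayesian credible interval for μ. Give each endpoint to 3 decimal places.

Posterior precision = 1/7.1² + 12/5.9² = 0.0198 + 0.3447 = 0.3646, so posterior SD = 1.6562.
Posterior mean = (7.5/7.1² + 12·-1.56/5.9²) / 0.3646 = -1.0670.
Interval: -1.0670 ± 1.645 × 1.6562 → [-3.791, 1.657].

[-3.791, 1.657]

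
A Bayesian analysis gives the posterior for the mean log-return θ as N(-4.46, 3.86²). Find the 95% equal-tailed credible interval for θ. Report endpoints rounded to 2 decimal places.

[-12.03, 3.11]

The posterior is symmetric, so the 95% equal-tailed interval is θ = -4.46 ± z·3.86 with z = 1.960.
Half-width: 1.960 × 3.86 = 7.57.
-4.46 − 7.57 = -12.03; -4.46 + 7.57 = 3.11.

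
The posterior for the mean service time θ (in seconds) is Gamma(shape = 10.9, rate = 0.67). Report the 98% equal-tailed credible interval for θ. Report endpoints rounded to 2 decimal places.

[7.02, 29.86]

Posterior: Gamma(shape 10.9, rate 0.67).
Equal-tailed 98% interval: Gamma(10.9, 0.67) quantiles at 0.01 and 0.99.
Posterior mean ≈ 16.27, SD ≈ 4.93; a Normal approximation gives roughly [4.81, 27.73].
Exact: lower = 7.02; upper = 29.86.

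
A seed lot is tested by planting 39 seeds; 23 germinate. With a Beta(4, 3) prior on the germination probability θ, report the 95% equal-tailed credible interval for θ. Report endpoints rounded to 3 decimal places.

[0.443, 0.723]

Posterior: Beta(4+23, 3+16) = Beta(27, 19).
Equal-tailed 95% interval: the 0.025 and 0.975 quantiles of Beta(27, 19).
Posterior mean ≈ 0.587, SD ≈ 0.072; a Normal approximation gives roughly [0.446, 0.728].
Exact: F⁻¹(0.025) = 0.443; F⁻¹(0.975) = 0.723.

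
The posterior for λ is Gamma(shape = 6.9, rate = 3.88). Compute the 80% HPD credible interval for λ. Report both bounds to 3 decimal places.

The posterior is unimodal and skewed, so the HPD interval has equal density at both endpoints and is the shortest 80% interval.
Solving f(0.845) = f(2.485) with F(2.485) − F(0.845) = 0.80 gives [0.845, 2.485].
For comparison, the equal-tailed interval is [0.984, 2.682]; the HPD is narrower and shifted toward the mode.

[0.845, 2.485]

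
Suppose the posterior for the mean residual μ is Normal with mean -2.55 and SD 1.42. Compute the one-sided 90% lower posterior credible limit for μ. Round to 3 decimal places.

-4.370

Need L with P(μ ≥ L) = 0.90: L = -2.55 − z_{0.1}·1.42.
z = 1.282; L = -2.55 − 1.282 × 1.42 = -4.370.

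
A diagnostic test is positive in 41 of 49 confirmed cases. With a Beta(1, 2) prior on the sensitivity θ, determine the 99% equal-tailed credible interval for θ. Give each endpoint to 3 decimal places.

[0.649, 0.923]

Posterior: Beta(1+41, 2+8) = Beta(42, 10).
Equal-tailed 99% interval: the 0.005 and 0.995 quantiles of Beta(42, 10).
Posterior mean ≈ 0.808, SD ≈ 0.054; a Normal approximation gives roughly [0.668, 0.947].
Exact: F⁻¹(0.005) = 0.649; F⁻¹(0.995) = 0.923.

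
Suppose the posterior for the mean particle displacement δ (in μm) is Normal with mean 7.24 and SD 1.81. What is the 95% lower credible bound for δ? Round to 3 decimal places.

4.263

Need L with P(δ ≥ L) = 0.95: L = 7.24 − z_{0.05}·1.81.
z = 1.645; L = 7.24 − 1.645 × 1.81 = 4.263.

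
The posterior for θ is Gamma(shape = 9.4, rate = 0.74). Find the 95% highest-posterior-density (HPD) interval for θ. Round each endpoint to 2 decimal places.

The posterior is unimodal and skewed, so the HPD interval has equal density at both endpoints and is the shortest 95% interval.
Solving f(5.25) = f(20.96) with F(20.96) − F(5.25) = 0.95 gives [5.25, 20.96].
For comparison, the equal-tailed interval is [5.93, 22.02]; the HPD is narrower and shifted toward the mode.

[5.25, 20.96]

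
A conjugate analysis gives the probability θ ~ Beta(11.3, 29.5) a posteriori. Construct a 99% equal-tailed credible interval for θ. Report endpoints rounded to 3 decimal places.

[0.123, 0.471]

Posterior: Beta(11.3, 29.5).
Equal-tailed 99% interval: the 0.005 and 0.995 quantiles of Beta(11.3, 29.5).
Posterior mean ≈ 0.277, SD ≈ 0.069; a Normal approximation gives roughly [0.099, 0.455].
Exact: F⁻¹(0.005) = 0.123; F⁻¹(0.995) = 0.471.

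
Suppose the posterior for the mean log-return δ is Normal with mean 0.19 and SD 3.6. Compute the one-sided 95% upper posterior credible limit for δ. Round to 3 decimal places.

6.111

Need U with P(δ ≤ U) = 0.95: U = 0.19 + z_{0.05}·3.6.
z = 1.645; U = 0.19 + 1.645 × 3.6 = 6.111.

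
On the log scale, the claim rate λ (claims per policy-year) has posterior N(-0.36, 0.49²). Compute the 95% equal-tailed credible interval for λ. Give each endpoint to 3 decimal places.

On the log scale the 95% interval is -0.36 ± 1.960 × 0.49 = [-1.3204, 0.6004].
Exponentiate: [e^-1.3204, e^0.6004] = [0.267, 1.823].

[0.267, 1.823]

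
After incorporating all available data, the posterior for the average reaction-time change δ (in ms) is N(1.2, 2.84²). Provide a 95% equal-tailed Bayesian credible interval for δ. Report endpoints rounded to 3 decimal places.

The posterior is symmetric, so the 95% equal-tailed interval is δ = 1.2 ± z·2.84 with z = 1.960.
Half-width: 1.960 × 2.84 = 5.566.
1.2 − 5.566 = -4.366; 1.2 + 5.566 = 6.766.

[-4.366, 6.766]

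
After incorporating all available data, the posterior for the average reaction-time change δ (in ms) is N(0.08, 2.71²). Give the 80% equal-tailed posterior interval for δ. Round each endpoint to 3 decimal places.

[-3.393, 3.553]

The posterior is symmetric, so the 80% equal-tailed interval is δ = 0.08 ± z·2.71 with z = 1.282.
Half-width: 1.282 × 2.71 = 3.473.
0.08 − 3.473 = -3.393; 0.08 + 3.473 = 3.553.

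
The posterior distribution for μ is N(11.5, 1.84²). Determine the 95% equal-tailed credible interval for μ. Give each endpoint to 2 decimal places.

The posterior is symmetric, so the 95% equal-tailed interval is μ = 11.5 ± z·1.84 with z = 1.960.
Half-width: 1.960 × 1.84 = 3.61.
11.5 − 3.61 = 7.89; 11.5 + 3.61 = 15.11.

[7.89, 15.11]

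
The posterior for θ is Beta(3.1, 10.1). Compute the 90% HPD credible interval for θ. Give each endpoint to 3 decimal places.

The posterior is unimodal and skewed, so the HPD interval has equal density at both endpoints and is the shortest 90% interval.
Solving f(0.054) = f(0.407) with F(0.407) − F(0.054) = 0.90 gives [0.054, 0.407].
For comparison, the equal-tailed interval is [0.075, 0.441]; the HPD is narrower and shifted toward the mode.

[0.054, 0.407]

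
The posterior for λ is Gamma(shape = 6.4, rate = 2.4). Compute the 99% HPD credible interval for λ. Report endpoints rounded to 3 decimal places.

[0.565, 5.807]

The posterior is unimodal and skewed, so the HPD interval has equal density at both endpoints and is the shortest 99% interval.
Solving f(0.565) = f(5.807) with F(5.807) − F(0.565) = 0.99 gives [0.565, 5.807].
For comparison, the equal-tailed interval is [0.722, 6.149]; the HPD is narrower and shifted toward the mode.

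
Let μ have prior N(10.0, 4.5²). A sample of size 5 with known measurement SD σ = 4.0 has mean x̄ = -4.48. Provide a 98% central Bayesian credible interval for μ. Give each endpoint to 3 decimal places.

Posterior precision = 1/4.5² + 5/4.0² = 0.0494 + 0.3125 = 0.3619, so posterior SD = 1.6623.
Posterior mean = (10.0/4.5² + 5·-4.48/4.0²) / 0.3619 = -2.5041.
Interval: -2.5041 ± 2.326 × 1.6623 → [-6.371, 1.363].

[-6.371, 1.363]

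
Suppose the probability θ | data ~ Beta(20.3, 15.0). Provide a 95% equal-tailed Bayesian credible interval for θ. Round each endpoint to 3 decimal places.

Posterior: Beta(20.3, 15.0).
Equal-tailed 95% interval: the 0.025 and 0.975 quantiles of Beta(20.3, 15.0).
Posterior mean ≈ 0.575, SD ≈ 0.082; a Normal approximation gives roughly [0.414, 0.736].
Exact: F⁻¹(0.025) = 0.411; F⁻¹(0.975) = 0.731.

[0.411, 0.731]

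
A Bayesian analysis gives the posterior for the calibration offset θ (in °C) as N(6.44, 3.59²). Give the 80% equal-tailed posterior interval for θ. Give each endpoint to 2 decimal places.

[1.84, 11.04]

The posterior is symmetric, so the 80% equal-tailed interval is θ = 6.44 ± z·3.59 with z = 1.282.
Half-width: 1.282 × 3.59 = 4.60.
6.44 − 4.60 = 1.84; 6.44 + 4.60 = 11.04.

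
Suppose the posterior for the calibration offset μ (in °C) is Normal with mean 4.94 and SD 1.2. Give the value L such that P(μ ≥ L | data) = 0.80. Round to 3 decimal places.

Need L with P(μ ≥ L) = 0.80: L = 4.94 − z_{0.2}·1.2.
z = 0.842; L = 4.94 − 0.842 × 1.2 = 3.930.

3.930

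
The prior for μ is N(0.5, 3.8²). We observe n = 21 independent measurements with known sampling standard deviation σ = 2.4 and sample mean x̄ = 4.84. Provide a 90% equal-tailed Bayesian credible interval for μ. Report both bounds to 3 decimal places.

[3.906, 5.612]

Posterior precision = 1/3.8² + 21/2.4² = 0.0693 + 3.6458 = 3.7151, so posterior SD = 0.5188.
Posterior mean = (0.5/3.8² + 21·4.84/2.4²) / 3.7151 = 4.7591.
Interval: 4.7591 ± 1.645 × 0.5188 → [3.906, 5.612].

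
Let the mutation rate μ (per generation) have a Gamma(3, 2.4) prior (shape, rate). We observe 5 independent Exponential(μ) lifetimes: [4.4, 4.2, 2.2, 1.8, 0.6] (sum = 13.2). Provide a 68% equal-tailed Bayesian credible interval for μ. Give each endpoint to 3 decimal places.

Posterior: Gamma(3+5, 2.4+13.2) = Gamma(8, 15.6) (shape, rate).
Equal-tailed 68% interval: Gamma(8, 15.6) quantiles at 0.16 and 0.84.
Posterior mean ≈ 0.513, SD ≈ 0.181; a Normal approximation gives roughly [0.333, 0.693].
Exact: lower = 0.336; upper = 0.689.

[0.336, 0.689]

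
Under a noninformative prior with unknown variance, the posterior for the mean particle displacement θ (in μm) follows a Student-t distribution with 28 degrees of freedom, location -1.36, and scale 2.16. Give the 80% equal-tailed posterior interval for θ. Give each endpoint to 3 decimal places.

[-4.195, 1.475]

The t_28 distribution is symmetric; the 80% interval is -1.36 ± t·2.16 with t_{0.9,28} = 1.313.
Half-width: 1.313 × 2.16 = 2.835.
-1.36 − 2.835 = -4.195; -1.36 + 2.835 = 1.475.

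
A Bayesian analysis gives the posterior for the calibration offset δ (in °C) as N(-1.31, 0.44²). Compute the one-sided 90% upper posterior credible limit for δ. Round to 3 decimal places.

Need U with P(δ ≤ U) = 0.90: U = -1.31 + z_{0.1}·0.44.
z = 1.282; U = -1.31 + 1.282 × 0.44 = -0.746.

-0.746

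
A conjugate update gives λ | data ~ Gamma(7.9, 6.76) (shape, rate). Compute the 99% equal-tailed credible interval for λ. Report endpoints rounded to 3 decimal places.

[0.372, 2.513]

Posterior: Gamma(shape 7.9, rate 6.76).
Equal-tailed 99% interval: Gamma(7.9, 6.76) quantiles at 0.005 and 0.995.
Posterior mean ≈ 1.169, SD ≈ 0.416; a Normal approximation gives roughly [0.098, 2.240].
Exact: lower = 0.372; upper = 2.513.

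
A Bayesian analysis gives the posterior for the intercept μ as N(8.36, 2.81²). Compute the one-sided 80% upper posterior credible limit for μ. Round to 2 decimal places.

10.72

Need U with P(μ ≤ U) = 0.80: U = 8.36 + z_{0.2}·2.81.
z = 0.842; U = 8.36 + 0.842 × 2.81 = 10.72.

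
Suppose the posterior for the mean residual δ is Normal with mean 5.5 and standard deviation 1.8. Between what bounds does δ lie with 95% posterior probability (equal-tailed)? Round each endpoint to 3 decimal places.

The posterior is symmetric, so the 95% equal-tailed interval is δ = 5.5 ± z·1.8 with z = 1.960.
Half-width: 1.960 × 1.8 = 3.528.
5.5 − 3.528 = 1.972; 5.5 + 3.528 = 9.028.

[1.972, 9.028]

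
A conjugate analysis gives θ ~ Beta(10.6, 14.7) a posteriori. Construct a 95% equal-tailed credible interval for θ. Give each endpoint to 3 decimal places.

Posterior: Beta(10.6, 14.7).
Equal-tailed 95% interval: the 0.025 and 0.975 quantiles of Beta(10.6, 14.7).
Posterior mean ≈ 0.419, SD ≈ 0.096; a Normal approximation gives roughly [0.230, 0.608].
Exact: F⁻¹(0.025) = 0.238; F⁻¹(0.975) = 0.612.

[0.238, 0.612]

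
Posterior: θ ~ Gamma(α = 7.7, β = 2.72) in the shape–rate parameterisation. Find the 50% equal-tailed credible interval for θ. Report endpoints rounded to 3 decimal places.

[2.093, 3.437]

Posterior: Gamma(shape 7.7, rate 2.72).
Equal-tailed 50% interval: Gamma(7.7, 2.72) quantiles at 0.25 and 0.75.
Posterior mean ≈ 2.831, SD ≈ 1.020; a Normal approximation gives roughly [2.143, 3.519].
Exact: lower = 2.093; upper = 3.437.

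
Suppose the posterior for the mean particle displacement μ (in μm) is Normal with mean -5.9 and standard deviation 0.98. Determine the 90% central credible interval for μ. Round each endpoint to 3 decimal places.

The posterior is symmetric, so the 90% equal-tailed interval is μ = -5.9 ± z·0.98 with z = 1.645.
Half-width: 1.645 × 0.98 = 1.612.
-5.9 − 1.612 = -7.512; -5.9 + 1.612 = -4.288.

[-7.512, -4.288]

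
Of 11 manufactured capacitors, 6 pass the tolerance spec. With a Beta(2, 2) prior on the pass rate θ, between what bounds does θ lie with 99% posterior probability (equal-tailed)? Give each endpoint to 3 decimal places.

Posterior: Beta(2+6, 2+5) = Beta(8, 7).
Equal-tailed 99% interval: the 0.005 and 0.995 quantiles of Beta(8, 7).
Posterior mean ≈ 0.533, SD ≈ 0.125; a Normal approximation gives roughly [0.212, 0.855].
Exact: F⁻¹(0.005) = 0.223; F⁻¹(0.995) = 0.828.

[0.223, 0.828]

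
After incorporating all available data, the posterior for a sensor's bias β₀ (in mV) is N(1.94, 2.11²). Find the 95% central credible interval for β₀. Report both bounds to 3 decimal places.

The posterior is symmetric, so the 95% equal-tailed interval is β₀ = 1.94 ± z·2.11 with z = 1.960.
Half-width: 1.960 × 2.11 = 4.136.
1.94 − 4.136 = -2.196; 1.94 + 4.136 = 6.076.

[-2.196, 6.076]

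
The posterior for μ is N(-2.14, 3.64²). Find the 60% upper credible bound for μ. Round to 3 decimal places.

Need U with P(μ ≤ U) = 0.60: U = -2.14 + z_{0.4}·3.64.
z = 0.253; U = -2.14 + 0.253 × 3.64 = -1.218.

-1.218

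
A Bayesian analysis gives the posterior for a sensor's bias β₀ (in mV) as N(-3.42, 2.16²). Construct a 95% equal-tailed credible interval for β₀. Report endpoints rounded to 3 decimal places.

[-7.654, 0.814]

The posterior is symmetric, so the 95% equal-tailed interval is β₀ = -3.42 ± z·2.16 with z = 1.960.
Half-width: 1.960 × 2.16 = 4.234.
-3.42 − 4.234 = -7.654; -3.42 + 4.234 = 0.814.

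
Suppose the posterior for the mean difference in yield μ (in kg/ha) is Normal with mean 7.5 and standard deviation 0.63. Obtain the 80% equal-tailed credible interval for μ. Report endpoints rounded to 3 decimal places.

The posterior is symmetric, so the 80% equal-tailed interval is μ = 7.5 ± z·0.63 with z = 1.282.
Half-width: 1.282 × 0.63 = 0.807.
7.5 − 0.807 = 6.693; 7.5 + 0.807 = 8.307.

[6.693, 8.307]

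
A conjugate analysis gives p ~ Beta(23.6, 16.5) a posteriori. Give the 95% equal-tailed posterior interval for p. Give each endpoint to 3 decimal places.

[0.435, 0.734]

Posterior: Beta(23.6, 16.5).
Equal-tailed 95% interval: the 0.025 and 0.975 quantiles of Beta(23.6, 16.5).
Posterior mean ≈ 0.589, SD ≈ 0.077; a Normal approximation gives roughly [0.438, 0.739].
Exact: F⁻¹(0.025) = 0.435; F⁻¹(0.975) = 0.734.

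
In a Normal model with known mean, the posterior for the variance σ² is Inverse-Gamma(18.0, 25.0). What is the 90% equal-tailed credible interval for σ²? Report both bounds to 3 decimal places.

[0.980, 2.149]

Inverse-Gamma(18.0, 25.0) quantiles: F⁻¹(0.05) and F⁻¹(0.95).
Equivalently, 1/σ² ~ Gamma(18.0, rate = 25.0); invert its 0.95 and 0.05 quantiles.
Posterior mean ≈ 1.471, SD ≈ 0.368; a Normal approximation gives roughly [0.866, 2.075].
Exact: lower = 0.980; upper = 2.149.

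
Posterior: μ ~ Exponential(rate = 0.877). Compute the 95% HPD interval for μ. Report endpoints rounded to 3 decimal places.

[0.000, 3.416]

The exponential density is strictly decreasing on [0, ∞), so the HPD interval is anchored at 0: [0, q] with P(μ ≤ q) = 0.95.
q = −ln(1 − 0.95) / 0.877 = 2.9957 / 0.877 = 3.416.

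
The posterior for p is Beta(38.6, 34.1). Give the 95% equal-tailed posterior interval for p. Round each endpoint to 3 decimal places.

[0.417, 0.644]

Posterior: Beta(38.6, 34.1).
Equal-tailed 95% interval: the 0.025 and 0.975 quantiles of Beta(38.6, 34.1).
Posterior mean ≈ 0.531, SD ≈ 0.058; a Normal approximation gives roughly [0.417, 0.645].
Exact: F⁻¹(0.025) = 0.417; F⁻¹(0.975) = 0.644.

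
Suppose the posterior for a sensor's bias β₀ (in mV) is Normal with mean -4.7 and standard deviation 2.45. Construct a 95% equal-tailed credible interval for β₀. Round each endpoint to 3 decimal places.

The posterior is symmetric, so the 95% equal-tailed interval is β₀ = -4.7 ± z·2.45 with z = 1.960.
Half-width: 1.960 × 2.45 = 4.802.
-4.7 − 4.802 = -9.502; -4.7 + 4.802 = 0.102.

[-9.502, 0.102]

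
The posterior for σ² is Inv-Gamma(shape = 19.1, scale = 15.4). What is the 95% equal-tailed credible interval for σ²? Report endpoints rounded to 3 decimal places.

[0.539, 1.337]

Inverse-Gamma(19.1, 15.4) quantiles: F⁻¹(0.025) and F⁻¹(0.975).
Equivalently, 1/σ² ~ Gamma(19.1, rate = 15.4); invert its 0.975 and 0.025 quantiles.
Posterior mean ≈ 0.851, SD ≈ 0.206; a Normal approximation gives roughly [0.448, 1.254].
Exact: lower = 0.539; upper = 1.337.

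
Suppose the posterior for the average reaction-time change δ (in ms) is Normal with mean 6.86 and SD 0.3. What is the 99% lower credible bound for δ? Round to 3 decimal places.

6.162

Need L with P(δ ≥ L) = 0.99: L = 6.86 − z_{0.01}·0.3.
z = 2.326; L = 6.86 − 2.326 × 0.3 = 6.162.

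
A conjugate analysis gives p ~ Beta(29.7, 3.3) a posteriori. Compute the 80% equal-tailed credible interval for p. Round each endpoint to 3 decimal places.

Posterior: Beta(29.7, 3.3).
Equal-tailed 80% interval: the 0.1 and 0.9 quantiles of Beta(29.7, 3.3).
Posterior mean ≈ 0.900, SD ≈ 0.051; a Normal approximation gives roughly [0.834, 0.966].
Exact: F⁻¹(0.1) = 0.830; F⁻¹(0.9) = 0.959.

[0.830, 0.959]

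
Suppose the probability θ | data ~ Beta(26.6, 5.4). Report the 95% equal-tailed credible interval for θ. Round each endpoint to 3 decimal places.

[0.686, 0.938]

Posterior: Beta(26.6, 5.4).
Equal-tailed 95% interval: the 0.025 and 0.975 quantiles of Beta(26.6, 5.4).
Posterior mean ≈ 0.831, SD ≈ 0.065; a Normal approximation gives roughly [0.703, 0.959].
Exact: F⁻¹(0.025) = 0.686; F⁻¹(0.975) = 0.938.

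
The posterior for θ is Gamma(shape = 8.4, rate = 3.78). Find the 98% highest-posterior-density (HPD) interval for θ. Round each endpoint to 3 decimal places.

[0.713, 4.170]

The posterior is unimodal and skewed, so the HPD interval has equal density at both endpoints and is the shortest 98% interval.
Solving f(0.713) = f(4.170) with F(4.170) − F(0.713) = 0.98 gives [0.713, 4.170].
For comparison, the equal-tailed interval is [0.832, 4.382]; the HPD is narrower and shifted toward the mode.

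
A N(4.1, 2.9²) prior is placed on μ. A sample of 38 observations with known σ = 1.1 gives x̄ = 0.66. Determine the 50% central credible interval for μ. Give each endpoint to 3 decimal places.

Posterior precision = 1/2.9² + 38/1.1² = 0.1189 + 31.4050 = 31.5239, so posterior SD = 0.1781.
Posterior mean = (4.1/2.9² + 38·0.66/1.1²) / 31.5239 = 0.6730.
Interval: 0.6730 ± 0.674 × 0.1781 → [0.553, 0.793].

[0.553, 0.793]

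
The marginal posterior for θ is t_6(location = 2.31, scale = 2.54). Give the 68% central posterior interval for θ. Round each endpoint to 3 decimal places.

[-0.443, 5.063]

The t_6 distribution is symmetric; the 68% interval is 2.31 ± t·2.54 with t_{0.84,6} = 1.084.
Half-width: 1.084 × 2.54 = 2.753.
2.31 − 2.753 = -0.443; 2.31 + 2.753 = 5.063.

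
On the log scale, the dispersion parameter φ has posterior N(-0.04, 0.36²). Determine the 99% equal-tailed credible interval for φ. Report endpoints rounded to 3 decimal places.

On the log scale the 99% interval is -0.04 ± 2.576 × 0.36 = [-0.9673, 0.8873].
Exponentiate: [e^-0.9673, e^0.8873] = [0.380, 2.429].

[0.380, 2.429]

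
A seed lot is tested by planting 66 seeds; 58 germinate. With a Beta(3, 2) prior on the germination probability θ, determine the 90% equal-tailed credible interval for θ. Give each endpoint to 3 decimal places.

[0.786, 0.920]

Posterior: Beta(3+58, 2+8) = Beta(61, 10).
Equal-tailed 90% interval: the 0.05 and 0.95 quantiles of Beta(61, 10).
Posterior mean ≈ 0.859, SD ≈ 0.041; a Normal approximation gives roughly [0.792, 0.927].
Exact: F⁻¹(0.05) = 0.786; F⁻¹(0.95) = 0.920.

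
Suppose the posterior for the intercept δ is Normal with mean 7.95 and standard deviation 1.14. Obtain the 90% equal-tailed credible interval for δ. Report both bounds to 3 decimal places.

The posterior is symmetric, so the 90% equal-tailed interval is δ = 7.95 ± z·1.14 with z = 1.645.
Half-width: 1.645 × 1.14 = 1.875.
7.95 − 1.875 = 6.075; 7.95 + 1.875 = 9.825.

[6.075, 9.825]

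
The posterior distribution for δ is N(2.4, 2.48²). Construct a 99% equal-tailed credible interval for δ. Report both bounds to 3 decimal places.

The posterior is symmetric, so the 99% equal-tailed interval is δ = 2.4 ± z·2.48 with z = 2.576.
Half-width: 2.576 × 2.48 = 6.388.
2.4 − 6.388 = -3.988; 2.4 + 6.388 = 8.788.

[-3.988, 8.788]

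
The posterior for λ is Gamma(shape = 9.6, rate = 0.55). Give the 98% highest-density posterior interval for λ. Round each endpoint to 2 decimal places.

[6.21, 31.70]

The posterior is unimodal and skewed, so the HPD interval has equal density at both endpoints and is the shortest 98% interval.
Solving f(6.21) = f(31.70) with F(31.70) − F(6.21) = 0.98 gives [6.21, 31.70].
For comparison, the equal-tailed interval is [7.05, 33.15]; the HPD is narrower and shifted toward the mode.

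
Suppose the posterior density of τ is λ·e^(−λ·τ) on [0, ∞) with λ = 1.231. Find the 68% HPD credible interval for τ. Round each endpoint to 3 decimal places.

The exponential density is strictly decreasing on [0, ∞), so the HPD interval is anchored at 0: [0, q] with P(τ ≤ q) = 0.68.
q = −ln(1 − 0.68) / 1.231 = 1.1394 / 1.231 = 0.926.

[0.000, 0.926]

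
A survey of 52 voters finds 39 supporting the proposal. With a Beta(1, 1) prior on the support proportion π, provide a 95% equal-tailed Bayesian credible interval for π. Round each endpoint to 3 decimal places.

[0.617, 0.847]

Posterior: Beta(1+39, 1+13) = Beta(40, 14).
Equal-tailed 95% interval: the 0.025 and 0.975 quantiles of Beta(40, 14).
Posterior mean ≈ 0.741, SD ≈ 0.059; a Normal approximation gives roughly [0.625, 0.857].
Exact: F⁻¹(0.025) = 0.617; F⁻¹(0.975) = 0.847.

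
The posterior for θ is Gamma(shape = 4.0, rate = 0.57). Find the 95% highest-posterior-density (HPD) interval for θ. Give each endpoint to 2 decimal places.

The posterior is unimodal and skewed, so the HPD interval has equal density at both endpoints and is the shortest 95% interval.
Solving f(1.25) = f(13.94) with F(13.94) − F(1.25) = 0.95 gives [1.25, 13.94].
For comparison, the equal-tailed interval is [1.91, 15.38]; the HPD is narrower and shifted toward the mode.

[1.25, 13.94]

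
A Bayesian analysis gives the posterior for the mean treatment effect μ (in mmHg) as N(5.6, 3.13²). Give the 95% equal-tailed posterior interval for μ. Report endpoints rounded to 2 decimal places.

The posterior is symmetric, so the 95% equal-tailed interval is μ = 5.6 ± z·3.13 with z = 1.960.
Half-width: 1.960 × 3.13 = 6.13.
5.6 − 6.13 = -0.53; 5.6 + 6.13 = 11.73.

[-0.53, 11.73]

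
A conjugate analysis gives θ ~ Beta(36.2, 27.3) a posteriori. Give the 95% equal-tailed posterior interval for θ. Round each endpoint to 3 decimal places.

[0.448, 0.688]

Posterior: Beta(36.2, 27.3).
Equal-tailed 95% interval: the 0.025 and 0.975 quantiles of Beta(36.2, 27.3).
Posterior mean ≈ 0.570, SD ≈ 0.062; a Normal approximation gives roughly [0.449, 0.691].
Exact: F⁻¹(0.025) = 0.448; F⁻¹(0.975) = 0.688.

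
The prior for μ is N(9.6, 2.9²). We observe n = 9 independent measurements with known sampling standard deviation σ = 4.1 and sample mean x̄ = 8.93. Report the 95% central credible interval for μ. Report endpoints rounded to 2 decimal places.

[6.63, 11.47]

Posterior precision = 1/2.9² + 9/4.1² = 0.1189 + 0.5354 = 0.6543, so posterior SD = 1.2363.
Posterior mean = (9.6/2.9² + 9·8.93/4.1²) / 0.6543 = 9.0518.
Interval: 9.0518 ± 1.960 × 1.2363 → [6.63, 11.47].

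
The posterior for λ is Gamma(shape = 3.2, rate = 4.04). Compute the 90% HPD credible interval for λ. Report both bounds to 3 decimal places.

[0.132, 1.430]

The posterior is unimodal and skewed, so the HPD interval has equal density at both endpoints and is the shortest 90% interval.
Solving f(0.132) = f(1.430) with F(1.430) − F(0.132) = 0.90 gives [0.132, 1.430].
For comparison, the equal-tailed interval is [0.228, 1.632]; the HPD is narrower and shifted toward the mode.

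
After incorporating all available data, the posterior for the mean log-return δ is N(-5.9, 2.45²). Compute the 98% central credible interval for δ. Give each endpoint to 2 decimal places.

The posterior is symmetric, so the 98% equal-tailed interval is δ = -5.9 ± z·2.45 with z = 2.326.
Half-width: 2.326 × 2.45 = 5.70.
-5.9 − 5.70 = -11.60; -5.9 + 5.70 = -0.20.

[-11.60, -0.20]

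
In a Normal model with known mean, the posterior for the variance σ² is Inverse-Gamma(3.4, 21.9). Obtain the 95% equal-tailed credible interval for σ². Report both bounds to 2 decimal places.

Inverse-Gamma(3.4, 21.9) quantiles: F⁻¹(0.025) and F⁻¹(0.975).
Equivalently, 1/σ² ~ Gamma(3.4, rate = 21.9); invert its 0.975 and 0.025 quantiles.
Posterior mean ≈ 9.12, SD ≈ 7.71; a Normal approximation gives roughly [-5.99, 24.24].
Exact: lower = 2.79; upper = 27.44.

[2.79, 27.44]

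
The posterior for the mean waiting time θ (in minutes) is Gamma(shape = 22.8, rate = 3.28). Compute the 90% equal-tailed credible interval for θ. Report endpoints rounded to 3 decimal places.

[4.742, 9.506]

Posterior: Gamma(shape 22.8, rate 3.28).
Equal-tailed 90% interval: Gamma(22.8, 3.28) quantiles at 0.05 and 0.95.
Posterior mean ≈ 6.951, SD ≈ 1.456; a Normal approximation gives roughly [4.557, 9.346].
Exact: lower = 4.742; upper = 9.506.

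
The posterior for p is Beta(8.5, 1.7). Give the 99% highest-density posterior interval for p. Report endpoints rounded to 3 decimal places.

The posterior is unimodal and skewed, so the HPD interval has equal density at both endpoints and is the shortest 99% interval.
Solving f(0.502) = f(1.000) with F(1.000) − F(0.502) = 0.99 gives [0.502, 1.000].
For comparison, the equal-tailed interval is [0.461, 0.993]; the HPD is narrower and shifted toward the mode.

[0.502, 1.000]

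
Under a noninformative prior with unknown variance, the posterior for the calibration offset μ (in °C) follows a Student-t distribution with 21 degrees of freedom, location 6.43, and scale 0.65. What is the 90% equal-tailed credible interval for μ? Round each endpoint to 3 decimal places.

The t_21 distribution is symmetric; the 90% interval is 6.43 ± t·0.65 with t_{0.95,21} = 1.721.
Half-width: 1.721 × 0.65 = 1.118.
6.43 − 1.118 = 5.312; 6.43 + 1.118 = 7.548.

[5.312, 7.548]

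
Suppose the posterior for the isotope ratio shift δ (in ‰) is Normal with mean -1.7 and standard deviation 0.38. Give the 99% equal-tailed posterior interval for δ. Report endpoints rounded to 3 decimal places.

[-2.679, -0.721]

The posterior is symmetric, so the 99% equal-tailed interval is δ = -1.7 ± z·0.38 with z = 2.576.
Half-width: 2.576 × 0.38 = 0.979.
-1.7 − 0.979 = -2.679; -1.7 + 0.979 = -0.721.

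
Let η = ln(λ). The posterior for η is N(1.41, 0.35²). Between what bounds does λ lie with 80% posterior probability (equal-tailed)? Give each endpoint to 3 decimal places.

On the log scale the 80% interval is 1.41 ± 1.282 × 0.35 = [0.9615, 1.8585].
Exponentiate: [e^0.9615, e^1.8585] = [2.616, 6.414].

[2.616, 6.414]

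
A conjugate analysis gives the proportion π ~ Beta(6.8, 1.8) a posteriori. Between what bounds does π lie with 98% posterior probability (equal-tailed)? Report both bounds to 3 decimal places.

[0.417, 0.985]

Posterior: Beta(6.8, 1.8).
Equal-tailed 98% interval: the 0.01 and 0.99 quantiles of Beta(6.8, 1.8).
Posterior mean ≈ 0.791, SD ≈ 0.131; a Normal approximation gives roughly [0.485, 1.096].
Exact: F⁻¹(0.01) = 0.417; F⁻¹(0.99) = 0.985.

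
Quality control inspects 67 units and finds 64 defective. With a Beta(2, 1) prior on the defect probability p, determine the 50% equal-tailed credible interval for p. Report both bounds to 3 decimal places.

Posterior: Beta(2+64, 1+3) = Beta(66, 4).
Equal-tailed 50% interval: the 0.25 and 0.75 quantiles of Beta(66, 4).
Posterior mean ≈ 0.943, SD ≈ 0.028; a Normal approximation gives roughly [0.924, 0.961].
Exact: F⁻¹(0.25) = 0.927; F⁻¹(0.75) = 0.963.

[0.927, 0.963]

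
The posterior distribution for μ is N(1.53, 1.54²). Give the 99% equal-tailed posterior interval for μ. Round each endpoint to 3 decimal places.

The posterior is symmetric, so the 99% equal-tailed interval is μ = 1.53 ± z·1.54 with z = 2.576.
Half-width: 2.576 × 1.54 = 3.967.
1.53 − 3.967 = -2.437; 1.53 + 3.967 = 5.497.

[-2.437, 5.497]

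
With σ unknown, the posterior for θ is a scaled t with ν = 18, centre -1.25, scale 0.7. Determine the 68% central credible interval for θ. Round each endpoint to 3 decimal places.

[-1.966, -0.534]

The t_18 distribution is symmetric; the 68% interval is -1.25 ± t·0.7 with t_{0.84,18} = 1.023.
Half-width: 1.023 × 0.7 = 0.716.
-1.25 − 0.716 = -1.966; -1.25 + 0.716 = -0.534.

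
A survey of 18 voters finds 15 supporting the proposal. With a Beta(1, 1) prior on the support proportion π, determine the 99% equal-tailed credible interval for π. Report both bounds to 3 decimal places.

Posterior: Beta(1+15, 1+3) = Beta(16, 4).
Equal-tailed 99% interval: the 0.005 and 0.995 quantiles of Beta(16, 4).
Posterior mean ≈ 0.800, SD ≈ 0.087; a Normal approximation gives roughly [0.575, 1.025].
Exact: F⁻¹(0.005) = 0.532; F⁻¹(0.995) = 0.962.

[0.532, 0.962]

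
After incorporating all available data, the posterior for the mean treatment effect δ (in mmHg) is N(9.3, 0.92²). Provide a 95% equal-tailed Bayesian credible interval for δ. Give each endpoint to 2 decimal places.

The posterior is symmetric, so the 95% equal-tailed interval is δ = 9.3 ± z·0.92 with z = 1.960.
Half-width: 1.960 × 0.92 = 1.80.
9.3 − 1.80 = 7.50; 9.3 + 1.80 = 11.10.

[7.50, 11.10]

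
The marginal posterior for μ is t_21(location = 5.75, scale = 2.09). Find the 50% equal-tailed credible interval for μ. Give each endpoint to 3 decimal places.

The t_21 distribution is symmetric; the 50% interval is 5.75 ± t·2.09 with t_{0.75,21} = 0.686.
Half-width: 0.686 × 2.09 = 1.434.
5.75 − 1.434 = 4.316; 5.75 + 1.434 = 7.184.

[4.316, 7.184]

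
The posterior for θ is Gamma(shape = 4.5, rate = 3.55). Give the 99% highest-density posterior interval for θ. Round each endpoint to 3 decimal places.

[0.158, 3.089]

The posterior is unimodal and skewed, so the HPD interval has equal density at both endpoints and is the shortest 99% interval.
Solving f(0.158) = f(3.089) with F(3.089) − F(0.158) = 0.99 gives [0.158, 3.089].
For comparison, the equal-tailed interval is [0.244, 3.322]; the HPD is narrower and shifted toward the mode.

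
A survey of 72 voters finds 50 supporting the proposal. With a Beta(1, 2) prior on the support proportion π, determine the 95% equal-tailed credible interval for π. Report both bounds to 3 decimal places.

[0.571, 0.780]

Posterior: Beta(1+50, 2+22) = Beta(51, 24).
Equal-tailed 95% interval: the 0.025 and 0.975 quantiles of Beta(51, 24).
Posterior mean ≈ 0.680, SD ≈ 0.054; a Normal approximation gives roughly [0.575, 0.785].
Exact: F⁻¹(0.025) = 0.571; F⁻¹(0.975) = 0.780.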